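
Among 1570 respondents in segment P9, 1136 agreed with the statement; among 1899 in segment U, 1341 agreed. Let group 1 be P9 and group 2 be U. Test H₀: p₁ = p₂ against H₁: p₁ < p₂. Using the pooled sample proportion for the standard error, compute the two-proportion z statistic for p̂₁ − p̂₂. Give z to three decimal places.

p̂₁ = 1136/1570 ≈ 0.723567, p̂₂ = 1341/1899 ≈ 0.706161.
Pooled p̂ = (1136+1341)/(1570+1899) = 2477/3469 = 0.714039.
SE = √(p̂(1−p̂)(1/n₁+1/n₂)) = √(0.714039·0.285961·0.00116354) = √(0.000237579) = 0.015414.
z = (0.723567 − 0.706161)/0.015414 = 0.017406/0.015414 = 1.129.
p-value = P(Z < 1.129) ≈ 0.8706.

z = 1.129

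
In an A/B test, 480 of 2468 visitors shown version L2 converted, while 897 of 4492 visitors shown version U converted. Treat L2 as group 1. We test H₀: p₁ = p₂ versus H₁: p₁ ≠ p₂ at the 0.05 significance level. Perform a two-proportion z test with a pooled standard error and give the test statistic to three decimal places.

p̂₁ = 480/2468 = 0.19449, p̂₂ = 897/4492 = 0.19969.
Pooled p̂ = (480+897)/(2468+4492) = 1377/6960 = 0.19784.
SE = √(p̂(1−p̂)(1/n₁+1/n₂)) = √(0.19784·0.80216·0.000627804) = √(9.9634e-05) = 0.00998.
z = (0.19449 − 0.19969)/0.00998 = -0.00520/0.00998 = -0.521.
Two-sided p-value ≈ 2·Φ(−0.521) = 0.6025, so at α = 0.05 we fail to reject H₀.

z = -0.521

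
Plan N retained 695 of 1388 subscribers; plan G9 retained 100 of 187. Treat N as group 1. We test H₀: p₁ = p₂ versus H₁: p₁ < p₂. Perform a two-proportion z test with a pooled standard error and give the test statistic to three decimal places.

p̂₁ = 695/1388 ≈ 0.50072, p̂₂ = 100/187 ≈ 0.53476.
Pooled p̂ = (695+100)/(1388+187) = 795/1575 = 0.50476.
SE = √(p̂(1−p̂)(1/n₁+1/n₂)) = √(0.50476·0.49524·0.00606805) = √(0.00151688) = 0.03895.
z = (0.50072 − 0.53476)/0.03895 = -0.03404/0.03895 = -0.874.

z = -0.874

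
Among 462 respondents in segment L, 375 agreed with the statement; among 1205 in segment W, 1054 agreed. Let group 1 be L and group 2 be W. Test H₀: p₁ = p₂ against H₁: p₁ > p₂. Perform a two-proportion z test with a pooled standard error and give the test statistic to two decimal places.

z = -3.29

p̂₁ = 375/462 = 0.81169, p̂₂ = 1054/1205 = 0.87469.
Pooled p̂ = (375+1054)/(462+1205) = 1429/1667 = 0.85723.
SE = √(0.122388 × 0.00299438) = 0.01914.
z = (0.81169 − 0.87469)/0.01914 = -0.06300/0.01914 = -3.29.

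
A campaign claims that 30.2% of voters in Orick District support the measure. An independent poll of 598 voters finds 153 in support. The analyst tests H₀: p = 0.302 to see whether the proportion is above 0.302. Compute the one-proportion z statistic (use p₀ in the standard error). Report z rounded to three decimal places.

p̂ = 153/598 ≈ 0.255853.
SE = √(p₀(1−p₀)/n) = √(0.2108/598) = 0.018775.
z = (0.255853 − 0.302)/0.018775 = -0.046147/0.018775 = -2.458.

z = -2.458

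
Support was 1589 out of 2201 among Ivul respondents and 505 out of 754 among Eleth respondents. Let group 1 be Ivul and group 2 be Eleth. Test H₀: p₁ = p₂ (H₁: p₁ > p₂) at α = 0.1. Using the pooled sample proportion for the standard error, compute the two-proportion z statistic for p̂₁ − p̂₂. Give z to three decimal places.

z = 2.722

p̂₁ = 1589/2201 ≈ 0.72194, p̂₂ = 505/754 ≈ 0.66976.
Pooled p̂ = (1589+505)/(2201+754) = 2094/2955 = 0.70863.
SE = √(p̂(1−p̂)(1/n₁+1/n₂)) = √(0.70863·0.29137·0.0017806) = √(0.000367647) = 0.01917.
z = (0.72194 − 0.66976)/0.01917 = 0.05218/0.01917 = 2.722.
p-value = P(Z > 2.722) ≈ 0.0032; since p < α = 0.1, reject H₀.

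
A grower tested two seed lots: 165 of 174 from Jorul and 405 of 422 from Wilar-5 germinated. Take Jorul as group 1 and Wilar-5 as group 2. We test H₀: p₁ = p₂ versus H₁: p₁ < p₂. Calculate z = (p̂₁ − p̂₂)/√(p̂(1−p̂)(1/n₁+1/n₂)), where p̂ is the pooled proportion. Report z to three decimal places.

p̂₁ = 165/174 = 0.94828, p̂₂ = 405/422 = 0.95972.
Pooled p̂ = (165+405)/(174+422) = 570/596 = 0.95638.
SE = √(0.0417211 × 0.00811679) = 0.01840.
z = (0.94828 − 0.95972)/0.01840 = -0.01144/0.01840 = -0.622.

z = -0.622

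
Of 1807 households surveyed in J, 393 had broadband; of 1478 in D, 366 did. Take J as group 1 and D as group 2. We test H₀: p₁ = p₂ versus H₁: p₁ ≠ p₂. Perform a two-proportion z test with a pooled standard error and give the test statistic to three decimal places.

z = -2.039

p̂₁ = 393/1807 = 0.21749, p̂₂ = 366/1478 = 0.24763.
Pooled p̂ = (393+366)/(1807+1478) = 759/3285 = 0.23105.
SE = √(p̂(1−p̂)(1/n₁+1/n₂)) = √(0.23105·0.76895·0.00122999) = √(0.000218528) = 0.01478.
z = (0.21749 − 0.24763)/0.01478 = -0.03014/0.01478 = -2.039.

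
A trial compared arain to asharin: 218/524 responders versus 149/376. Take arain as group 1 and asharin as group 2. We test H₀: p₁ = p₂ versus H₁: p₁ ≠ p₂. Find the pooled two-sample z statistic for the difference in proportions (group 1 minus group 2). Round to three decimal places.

z = 0.595

p̂₁ = 218/524 ≈ 0.41603, p̂₂ = 149/376 ≈ 0.39628.
Pooled p̂ = (218+149)/(524+376) = 367/900 = 0.40778.
SE = √(p̂(1−p̂)(1/n₁+1/n₂)) = √(0.40778·0.59222·0.00456797) = √(0.00110314) = 0.03321.
z = (0.41603 − 0.39628)/0.03321 = 0.01975/0.03321 = 0.595.
Two-sided p-value ≈ 2·Φ(−0.595) = 0.5520.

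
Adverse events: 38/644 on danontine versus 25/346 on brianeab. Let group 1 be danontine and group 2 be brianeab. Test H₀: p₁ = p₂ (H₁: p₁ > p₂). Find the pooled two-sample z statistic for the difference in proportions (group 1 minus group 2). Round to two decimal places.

z = -0.81

p̂₁ = 38/644 ≈ 0.05901, p̂₂ = 25/346 ≈ 0.07225.
Pooled p̂ = (38+25)/(644+346) = 63/990 = 0.06364.
SE = √(p̂(1−p̂)(1/n₁+1/n₂)) = √(0.06364·0.93636·0.00444297) = √(0.000264742) = 0.01627.
z = (0.05901 − 0.07225)/0.01627 = -0.01324/0.01627 = -0.81.
p-value = P(Z > -0.814) ≈ 0.7922.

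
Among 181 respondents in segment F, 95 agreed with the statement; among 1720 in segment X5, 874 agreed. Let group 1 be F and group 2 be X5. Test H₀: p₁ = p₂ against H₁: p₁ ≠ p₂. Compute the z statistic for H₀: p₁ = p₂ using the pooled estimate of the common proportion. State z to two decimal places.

p̂₁ = 95/181 ≈ 0.5249, p̂₂ = 874/1720 ≈ 0.5081.
Pooled p̂ = (95+874)/(181+1720) = 969/1901 = 0.5097.
SE = √(0.249905 × 0.00610626) = 0.0391.
z = (0.5249 − 0.5081)/0.0391 = 0.0168/0.0391 = 0.43.
Two-sided p-value ≈ 2·Φ(−0.428) = 0.6686.

z = 0.43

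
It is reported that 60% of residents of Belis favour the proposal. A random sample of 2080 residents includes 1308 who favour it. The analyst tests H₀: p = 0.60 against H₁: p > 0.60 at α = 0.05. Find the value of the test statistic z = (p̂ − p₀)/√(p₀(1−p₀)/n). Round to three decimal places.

z = 2.685

p̂ = 1308/2080 ≈ 0.628846.
Under H₀, SE = √(0.6·0.4/2080) = √(0.000115385) = 0.010742.
z = (0.628846 − 0.6)/0.010742 = 0.028846/0.010742 = 2.685.
p-value = P(Z > 2.685) ≈ 0.0036, so at α = 0.05 we reject H₀.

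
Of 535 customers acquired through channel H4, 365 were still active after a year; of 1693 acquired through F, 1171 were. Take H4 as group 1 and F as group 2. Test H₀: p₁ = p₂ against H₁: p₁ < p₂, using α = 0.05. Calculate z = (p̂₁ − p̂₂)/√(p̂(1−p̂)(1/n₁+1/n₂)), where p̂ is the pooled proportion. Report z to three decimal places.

z = -0.411

p̂₁ = 365/535 = 0.68224, p̂₂ = 1171/1693 = 0.69167.
Pooled p̂ = (365+1171)/(535+1693) = 1536/2228 = 0.68941.
SE = √(0.214125 × 0.00245983) = 0.02295.
z = (0.68224 − 0.69167)/0.02295 = -0.00943/0.02295 = -0.411.
p-value = P(Z < -0.411) ≈ 0.3406, so at α = 0.05 we fail to reject H₀.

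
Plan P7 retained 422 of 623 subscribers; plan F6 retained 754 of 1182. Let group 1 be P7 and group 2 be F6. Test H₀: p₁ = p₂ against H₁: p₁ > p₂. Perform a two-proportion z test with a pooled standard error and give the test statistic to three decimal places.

z = 1.673

p̂₁ = 422/623 ≈ 0.67737, p̂₂ = 754/1182 ≈ 0.63790.
Pooled p̂ = (422+754)/(623+1182) = 1176/1805 = 0.65152.
SE = √(0.227041 × 0.00245116) = 0.02359.
z = (0.67737 − 0.63790)/0.02359 = 0.03947/0.02359 = 1.673.
p-value = P(Z > 1.673) ≈ 0.0472.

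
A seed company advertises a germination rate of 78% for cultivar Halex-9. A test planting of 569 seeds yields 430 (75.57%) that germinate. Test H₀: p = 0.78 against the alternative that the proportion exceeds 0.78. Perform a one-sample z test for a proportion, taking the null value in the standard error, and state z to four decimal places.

z = -1.3986

p̂ = 430/569 = 0.755712.
Under H₀, SE = √(0.78·0.22/569) = √(0.000301582) = 0.017366.
z = (0.755712 − 0.78)/0.017366 = -0.024288/0.017366 = -1.3986.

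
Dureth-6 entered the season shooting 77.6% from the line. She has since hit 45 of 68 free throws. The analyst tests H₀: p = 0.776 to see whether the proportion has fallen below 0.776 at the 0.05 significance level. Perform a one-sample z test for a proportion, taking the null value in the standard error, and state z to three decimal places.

z = -2.259

p̂ = 45/68 ≈ 0.66176.
SE = √(p₀(1−p₀)/n) = √(0.17382/68) = 0.05056.
z = (0.66176 − 0.776)/0.05056 = -0.11424/0.05056 = -2.259.
p-value = P(Z < -2.259) ≈ 0.0119, so at α = 0.05 we reject H₀.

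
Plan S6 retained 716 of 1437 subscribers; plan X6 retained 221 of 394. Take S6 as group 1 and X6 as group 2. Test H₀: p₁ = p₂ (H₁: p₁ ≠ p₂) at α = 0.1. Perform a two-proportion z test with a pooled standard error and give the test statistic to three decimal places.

p̂₁ = 716/1437 ≈ 0.49826, p̂₂ = 221/394 ≈ 0.56091.
Pooled p̂ = (716+221)/(1437+394) = 937/1831 = 0.51174.
SE = √(p̂(1−p̂)(1/n₁+1/n₂)) = √(0.51174·0.48826·0.00323397) = √(0.000808045) = 0.02843.
z = (0.49826 − 0.56091)/0.02843 = -0.06265/0.02843 = -2.204.
p-value = 2·P(Z > 2.204) ≈ 0.0275, so at α = 0.1 we reject H₀.

z = -2.204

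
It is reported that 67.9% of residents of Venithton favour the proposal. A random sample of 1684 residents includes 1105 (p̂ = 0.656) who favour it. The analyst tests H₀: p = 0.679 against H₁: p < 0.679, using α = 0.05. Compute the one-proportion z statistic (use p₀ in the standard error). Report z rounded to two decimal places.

z = -2.01

p̂ = 1105/1684 ≈ 0.65618.
Under H₀, SE = √(0.679·0.321/1684) = √(0.000129429) = 0.01138.
z = (0.65618 − 0.679)/0.01138 = -0.02282/0.01138 = -2.01.
p-value = P(Z < -2.006) ≈ 0.0224, so at α = 0.05 we reject H₀.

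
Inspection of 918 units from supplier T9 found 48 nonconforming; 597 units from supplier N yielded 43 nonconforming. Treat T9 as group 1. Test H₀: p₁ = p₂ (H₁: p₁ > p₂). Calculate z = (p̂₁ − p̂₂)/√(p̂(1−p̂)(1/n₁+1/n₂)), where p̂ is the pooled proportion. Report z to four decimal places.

z = -1.5800

p̂₁ = 48/918 = 0.052288, p̂₂ = 43/597 = 0.072027.
Pooled p̂ = (48+43)/(918+597) = 91/1515 = 0.060066.
SE = √(0.0564581 × 0.00276437) = 0.012493.
z = (0.052288 − 0.072027)/0.012493 = -0.019739/0.012493 = -1.5800.
p-value = P(Z > -1.580) ≈ 0.9430.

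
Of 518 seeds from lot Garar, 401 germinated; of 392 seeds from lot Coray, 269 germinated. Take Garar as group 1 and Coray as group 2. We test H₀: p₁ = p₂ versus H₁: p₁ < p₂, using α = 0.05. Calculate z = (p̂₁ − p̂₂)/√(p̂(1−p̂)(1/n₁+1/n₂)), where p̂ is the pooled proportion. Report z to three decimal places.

z = 2.980

p̂₁ = 401/518 ≈ 0.77413, p̂₂ = 269/392 ≈ 0.68622.
Pooled p̂ = (401+269)/(518+392) = 670/910 = 0.73626.
SE = √(p̂(1−p̂)(1/n₁+1/n₂)) = √(0.73626·0.26374·0.00448152) = √(0.00087022) = 0.02950.
z = (0.77413 − 0.68622)/0.02950 = 0.08791/0.02950 = 2.980.
p-value = P(Z < 2.980) ≈ 0.9986; since p > α = 0.05, fail to reject H₀.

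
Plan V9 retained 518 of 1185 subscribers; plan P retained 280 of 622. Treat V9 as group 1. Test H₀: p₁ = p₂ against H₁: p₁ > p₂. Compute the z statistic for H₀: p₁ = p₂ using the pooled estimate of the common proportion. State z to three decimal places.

p̂₁ = 518/1185 ≈ 0.43713, p̂₂ = 280/622 ≈ 0.45016.
Pooled p̂ = (518+280)/(1185+622) = 798/1807 = 0.44162.
SE = √(0.246591 × 0.0024516) = 0.02459.
z = (0.43713 − 0.45016)/0.02459 = -0.01303/0.02459 = -0.530.

z = -0.530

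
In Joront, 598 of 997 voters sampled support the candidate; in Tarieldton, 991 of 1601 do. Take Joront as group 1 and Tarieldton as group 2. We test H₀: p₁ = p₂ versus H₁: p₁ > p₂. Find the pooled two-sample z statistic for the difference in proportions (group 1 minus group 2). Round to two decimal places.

p̂₁ = 598/997 = 0.59980, p̂₂ = 991/1601 = 0.61899.
Pooled p̂ = (598+991)/(997+1601) = 1589/2598 = 0.61162.
SE = √(p̂(1−p̂)(1/n₁+1/n₂)) = √(0.61162·0.38838·0.00162762) = √(0.000386625) = 0.01966.
z = (0.59980 − 0.61899)/0.01966 = -0.01919/0.01966 = -0.98.
p-value = P(Z > -0.976) ≈ 0.8354.

z = -0.98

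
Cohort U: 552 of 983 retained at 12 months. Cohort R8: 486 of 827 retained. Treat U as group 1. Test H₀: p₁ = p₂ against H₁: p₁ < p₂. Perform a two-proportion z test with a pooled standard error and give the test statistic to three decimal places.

z = -1.119

p̂₁ = 552/983 ≈ 0.56155, p̂₂ = 486/827 ≈ 0.58767.
Pooled p̂ = (552+486)/(983+827) = 1038/1810 = 0.57348.
SE = √(p̂(1−p̂)(1/n₁+1/n₂)) = √(0.57348·0.42652·0.00222648) = √(0.000544599) = 0.02334.
z = (0.56155 − 0.58767)/0.02334 = -0.02612/0.02334 = -1.119.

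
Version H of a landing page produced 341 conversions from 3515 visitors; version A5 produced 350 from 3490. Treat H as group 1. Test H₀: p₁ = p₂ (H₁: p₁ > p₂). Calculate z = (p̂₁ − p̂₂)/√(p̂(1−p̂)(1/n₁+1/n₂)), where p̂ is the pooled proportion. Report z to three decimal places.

p̂₁ = 341/3515 ≈ 0.0970128, p̂₂ = 350/3490 ≈ 0.1002865.
Pooled p̂ = (341+350)/(3515+3490) = 691/7005 = 0.0986438.
SE = √(0.0889132 × 0.000571028) = 0.0071254.
z = (0.0970128 − 0.1002865)/0.0071254 = -0.0032737/0.0071254 = -0.459.
p-value = P(Z > -0.459) ≈ 0.6770.

z = -0.459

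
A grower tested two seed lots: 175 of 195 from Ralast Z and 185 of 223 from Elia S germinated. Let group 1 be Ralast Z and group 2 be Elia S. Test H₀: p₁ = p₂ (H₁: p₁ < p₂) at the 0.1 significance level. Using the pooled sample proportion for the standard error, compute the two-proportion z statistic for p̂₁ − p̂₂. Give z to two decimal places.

p̂₁ = 175/195 = 0.8974, p̂₂ = 185/223 = 0.8296.
Pooled p̂ = (175+185)/(195+223) = 360/418 = 0.8612.
SE = √(p̂(1−p̂)(1/n₁+1/n₂)) = √(0.8612·0.1388·0.00961251) = √(0.00114872) = 0.0339.
z = (0.8974 − 0.8296)/0.0339 = 0.0678/0.0339 = 2.00.
p-value = P(Z < 2.002) ≈ 0.9773. With α = 0.1, fail to reject H₀.

z = 2.00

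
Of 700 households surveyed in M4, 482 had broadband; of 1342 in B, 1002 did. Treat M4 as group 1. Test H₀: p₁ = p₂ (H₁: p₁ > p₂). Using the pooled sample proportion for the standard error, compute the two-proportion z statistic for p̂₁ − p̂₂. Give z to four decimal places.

z = -2.7952

p̂₁ = 482/700 ≈ 0.688571, p̂₂ = 1002/1342 ≈ 0.746647.
Pooled p̂ = (482+1002)/(700+1342) = 1484/2042 = 0.726738.
SE = √(p̂(1−p̂)(1/n₁+1/n₂)) = √(0.726738·0.273262·0.00217373) = √(0.00043168) = 0.020777.
z = (0.688571 − 0.746647)/0.020777 = -0.058076/0.020777 = -2.7952.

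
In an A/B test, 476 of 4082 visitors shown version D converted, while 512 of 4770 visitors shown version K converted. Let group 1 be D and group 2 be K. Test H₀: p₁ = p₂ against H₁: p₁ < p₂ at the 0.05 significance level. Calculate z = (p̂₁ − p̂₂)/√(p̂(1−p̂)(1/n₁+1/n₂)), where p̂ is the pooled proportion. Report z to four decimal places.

z = 1.3810

p̂₁ = 476/4082 = 0.116610, p̂₂ = 512/4770 = 0.107338.
Pooled p̂ = (476+512)/(4082+4770) = 988/8852 = 0.111613.
SE = √(p̂(1−p̂)(1/n₁+1/n₂)) = √(0.111613·0.888387·0.000454622) = √(4.50783e-05) = 0.006714.
z = (0.116610 − 0.107338)/0.006714 = 0.009272/0.006714 = 1.3810.
p-value = P(Z < 1.381) ≈ 0.9164. With α = 0.05, fail to reject H₀.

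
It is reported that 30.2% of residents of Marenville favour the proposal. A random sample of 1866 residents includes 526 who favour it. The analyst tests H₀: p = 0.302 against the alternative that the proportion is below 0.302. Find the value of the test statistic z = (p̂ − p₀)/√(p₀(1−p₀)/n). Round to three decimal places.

p̂ = 526/1866 ≈ 0.28189.
Under H₀, SE = √(0.302·0.698/1866) = √(0.000112967) = 0.01063.
z = (0.28189 − 0.302)/0.01063 = -0.02011/0.01063 = -1.892.

z = -1.892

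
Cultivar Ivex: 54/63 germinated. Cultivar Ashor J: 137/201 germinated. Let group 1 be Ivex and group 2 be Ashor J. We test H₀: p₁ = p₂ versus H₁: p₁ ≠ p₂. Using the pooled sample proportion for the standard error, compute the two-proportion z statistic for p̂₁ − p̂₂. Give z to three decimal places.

z = 2.718

p̂₁ = 54/63 = 0.85714, p̂₂ = 137/201 = 0.68159.
Pooled p̂ = (54+137)/(63+201) = 191/264 = 0.72348.
SE = √(0.200055 × 0.0208481) = 0.06458.
z = (0.85714 − 0.68159)/0.06458 = 0.17555/0.06458 = 2.718.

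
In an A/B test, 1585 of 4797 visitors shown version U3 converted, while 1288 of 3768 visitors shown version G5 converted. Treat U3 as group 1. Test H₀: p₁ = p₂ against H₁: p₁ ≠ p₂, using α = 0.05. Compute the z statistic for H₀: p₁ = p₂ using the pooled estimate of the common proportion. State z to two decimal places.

z = -1.11

p̂₁ = 1585/4797 ≈ 0.3304, p̂₂ = 1288/3768 ≈ 0.3418.
Pooled p̂ = (1585+1288)/(4797+3768) = 2873/8565 = 0.3354.
SE = √(p̂(1−p̂)(1/n₁+1/n₂)) = √(0.3354·0.6646·0.000473856) = √(0.000105631) = 0.0103.
z = (0.3304 − 0.3418)/0.0103 = -0.0114/0.0103 = -1.11.
Two-sided p-value ≈ 2·Φ(−1.110) = 0.2669; since p > α = 0.05, fail to reject H₀.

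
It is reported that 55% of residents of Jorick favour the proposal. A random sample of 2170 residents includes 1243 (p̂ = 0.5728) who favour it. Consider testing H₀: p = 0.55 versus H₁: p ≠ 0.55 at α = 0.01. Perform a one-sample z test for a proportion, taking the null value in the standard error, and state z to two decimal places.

z = 2.14

p̂ = 1243/2170 = 0.57281.
Under H₀, SE = √(0.55·0.45/2170) = √(0.000114055) = 0.01068.
z = (0.57281 − 0.55)/0.01068 = 0.02281/0.01068 = 2.14.
p-value = 2·P(Z > 2.136) ≈ 0.0327, so at α = 0.01 we fail to reject H₀.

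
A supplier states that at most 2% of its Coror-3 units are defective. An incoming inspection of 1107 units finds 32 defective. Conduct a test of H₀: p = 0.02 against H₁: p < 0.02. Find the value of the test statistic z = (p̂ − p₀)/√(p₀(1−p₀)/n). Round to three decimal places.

z = 2.117

p̂ = 32/1107 ≈ 0.028907.
SE = √(p₀(1−p₀)/n) = √(0.0196/1107) = 0.004208.
z = (0.028907 − 0.02)/0.004208 = 0.008907/0.004208 = 2.117.
p-value = P(Z < 2.117) ≈ 0.9829.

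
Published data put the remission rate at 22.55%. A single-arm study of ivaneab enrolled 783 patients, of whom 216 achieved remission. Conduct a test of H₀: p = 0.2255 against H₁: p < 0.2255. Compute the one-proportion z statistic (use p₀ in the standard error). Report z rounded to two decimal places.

z = 3.37

p̂ = 216/783 ≈ 0.27586.
Standard error under H₀: √(0.2255×0.7745/783) = 0.01493.
z = (0.27586 − 0.2255)/0.01493 = 0.05036/0.01493 = 3.37.
p-value = P(Z < 3.372) ≈ 0.9996.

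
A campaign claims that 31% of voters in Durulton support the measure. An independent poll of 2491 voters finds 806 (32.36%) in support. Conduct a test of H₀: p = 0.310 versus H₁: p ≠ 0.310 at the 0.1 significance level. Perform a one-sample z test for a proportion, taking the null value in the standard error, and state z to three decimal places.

z = 1.464

p̂ = 806/2491 = 0.323565.
Standard error under H₀: √(0.31×0.69/2491) = 0.009267.
z = (0.323565 − 0.31)/0.009267 = 0.013565/0.009267 = 1.464.
Two-sided p-value ≈ 2·Φ(−1.464) = 0.1432. With α = 0.1, fail to reject H₀.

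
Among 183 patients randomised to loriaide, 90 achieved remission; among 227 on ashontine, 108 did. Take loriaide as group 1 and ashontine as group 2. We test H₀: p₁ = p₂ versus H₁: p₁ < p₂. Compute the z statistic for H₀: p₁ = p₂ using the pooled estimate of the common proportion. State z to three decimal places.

p̂₁ = 90/183 = 0.49180, p̂₂ = 108/227 = 0.47577.
Pooled p̂ = (90+108)/(183+227) = 198/410 = 0.48293.
SE = √(p̂(1−p̂)(1/n₁+1/n₂)) = √(0.48293·0.51707·0.00986977) = √(0.00246456) = 0.04964.
z = (0.49180 − 0.47577)/0.04964 = 0.01603/0.04964 = 0.323.
p-value = P(Z < 0.323) ≈ 0.6266.

z = 0.323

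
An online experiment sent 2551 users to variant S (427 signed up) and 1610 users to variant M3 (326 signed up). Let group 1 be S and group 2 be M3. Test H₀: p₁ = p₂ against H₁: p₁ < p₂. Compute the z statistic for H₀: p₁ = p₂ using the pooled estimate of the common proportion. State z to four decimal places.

p̂₁ = 427/2551 ≈ 0.167385, p̂₂ = 326/1610 ≈ 0.202484.
Pooled p̂ = (427+326)/(2551+1610) = 753/4161 = 0.180966.
SE = √(p̂(1−p̂)(1/n₁+1/n₂)) = √(0.180966·0.819034·0.00101312) = √(0.000150162) = 0.012254.
z = (0.167385 − 0.202484)/0.012254 = -0.035099/0.012254 = -2.8643.
p-value = P(Z < -2.864) ≈ 0.0021.

z = -2.8643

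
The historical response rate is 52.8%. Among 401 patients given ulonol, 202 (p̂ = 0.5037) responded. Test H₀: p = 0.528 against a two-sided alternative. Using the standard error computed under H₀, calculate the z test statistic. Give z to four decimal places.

p̂ = 202/401 = 0.503741.
Under H₀, SE = √(0.528·0.472/401) = √(0.000621486) = 0.024930.
z = (0.503741 − 0.528)/0.024930 = -0.024259/0.024930 = -0.9731.

z = -0.9731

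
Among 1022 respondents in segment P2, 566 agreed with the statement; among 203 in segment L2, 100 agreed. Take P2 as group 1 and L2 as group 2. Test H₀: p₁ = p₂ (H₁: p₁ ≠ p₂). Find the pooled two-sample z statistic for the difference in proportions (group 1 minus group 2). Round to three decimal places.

p̂₁ = 566/1022 ≈ 0.55382, p̂₂ = 100/203 ≈ 0.49261.
Pooled p̂ = (566+100)/(1022+203) = 666/1225 = 0.54367.
SE = √(p̂(1−p̂)(1/n₁+1/n₂)) = √(0.54367·0.45633·0.00590458) = √(0.00146488) = 0.03827.
z = (0.55382 − 0.49261)/0.03827 = 0.06121/0.03827 = 1.599.
p-value = 2·P(Z > 1.599) ≈ 0.1098.

z = 1.599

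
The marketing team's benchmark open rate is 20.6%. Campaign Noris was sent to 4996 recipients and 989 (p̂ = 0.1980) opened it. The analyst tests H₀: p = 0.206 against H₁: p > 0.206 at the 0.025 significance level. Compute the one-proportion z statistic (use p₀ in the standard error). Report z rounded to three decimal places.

p̂ = 989/4996 ≈ 0.197958.
Standard error under H₀: √(0.206×0.794/4996) = 0.005722.
z = (0.197958 − 0.206)/0.005722 = -0.008042/0.005722 = -1.405.
p-value = P(Z > -1.405) ≈ 0.9201, so at α = 0.025 we fail to reject H₀.

z = -1.405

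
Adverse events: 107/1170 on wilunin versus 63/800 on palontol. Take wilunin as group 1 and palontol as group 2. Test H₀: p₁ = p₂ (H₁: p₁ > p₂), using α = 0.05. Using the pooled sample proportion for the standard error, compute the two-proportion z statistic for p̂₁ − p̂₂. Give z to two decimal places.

z = 0.99

p̂₁ = 107/1170 = 0.09145, p̂₂ = 63/800 = 0.07875.
Pooled p̂ = (107+63)/(1170+800) = 170/1970 = 0.08629.
SE = √(0.0788477 × 0.0021047) = 0.01288.
z = (0.09145 − 0.07875)/0.01288 = 0.01270/0.01288 = 0.99.
p-value = P(Z > 0.986) ≈ 0.1620, so at α = 0.05 we fail to reject H₀.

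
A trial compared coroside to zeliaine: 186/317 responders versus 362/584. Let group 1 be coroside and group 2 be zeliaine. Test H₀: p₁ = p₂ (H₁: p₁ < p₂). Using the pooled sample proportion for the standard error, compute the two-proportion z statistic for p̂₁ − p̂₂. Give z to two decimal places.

p̂₁ = 186/317 = 0.5868, p̂₂ = 362/584 = 0.6199.
Pooled p̂ = (186+362)/(317+584) = 548/901 = 0.6082.
SE = √(p̂(1−p̂)(1/n₁+1/n₂)) = √(0.6082·0.3918·0.0048669) = √(0.00115973) = 0.0341.
z = (0.5868 − 0.6199)/0.0341 = -0.0331/0.0341 = -0.97.
p-value = P(Z < -0.972) ≈ 0.1654.

z = -0.97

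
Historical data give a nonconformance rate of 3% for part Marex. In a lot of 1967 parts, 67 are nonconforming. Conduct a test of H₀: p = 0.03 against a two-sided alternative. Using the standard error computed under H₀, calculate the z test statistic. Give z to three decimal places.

p̂ = 67/1967 = 0.034062.
SE = √(p₀(1−p₀)/n) = √(0.0291/1967) = 0.003846.
z = (0.034062 − 0.03)/0.003846 = 0.004062/0.003846 = 1.056.

z = 1.056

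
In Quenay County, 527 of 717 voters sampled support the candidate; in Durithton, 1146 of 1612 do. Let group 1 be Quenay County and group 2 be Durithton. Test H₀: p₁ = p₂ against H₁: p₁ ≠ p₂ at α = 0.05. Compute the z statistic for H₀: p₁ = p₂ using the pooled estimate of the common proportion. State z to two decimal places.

p̂₁ = 527/717 ≈ 0.7350, p̂₂ = 1146/1612 ≈ 0.7109.
Pooled p̂ = (527+1146)/(717+1612) = 1673/2329 = 0.7183.
SE = √(0.20233 × 0.00201505) = 0.0202.
z = (0.7350 − 0.7109)/0.0202 = 0.0241/0.0202 = 1.19.
p-value = 2·P(Z > 1.193) ≈ 0.2329; since p > α = 0.05, fail to reject H₀.

z = 1.19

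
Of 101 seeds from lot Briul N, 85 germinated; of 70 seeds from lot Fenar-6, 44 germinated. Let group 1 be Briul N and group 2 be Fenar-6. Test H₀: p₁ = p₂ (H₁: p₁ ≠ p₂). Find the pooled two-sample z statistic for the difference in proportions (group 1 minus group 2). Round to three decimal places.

p̂₁ = 85/101 ≈ 0.84158, p̂₂ = 44/70 ≈ 0.62857.
Pooled p̂ = (85+44)/(101+70) = 129/171 = 0.75439.
SE = √(0.185288 × 0.0241867) = 0.06694.
z = (0.84158 − 0.62857)/0.06694 = 0.21301/0.06694 = 3.182.

z = 3.182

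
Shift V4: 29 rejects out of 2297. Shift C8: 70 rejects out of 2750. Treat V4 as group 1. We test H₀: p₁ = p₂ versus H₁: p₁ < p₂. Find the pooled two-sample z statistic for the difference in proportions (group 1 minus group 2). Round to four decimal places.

p̂₁ = 29/2297 ≈ 0.0126252, p̂₂ = 70/2750 ≈ 0.0254545.
Pooled p̂ = (29+70)/(2297+2750) = 99/5047 = 0.0196156.
SE = √(p̂(1−p̂)(1/n₁+1/n₂)) = √(0.0196156·0.9803844·0.000798987) = √(1.53652e-05) = 0.0039198.
z = (0.0126252 − 0.0254545)/0.0039198 = -0.0128293/0.0039198 = -3.2729.
p-value = P(Z < -3.273) ≈ 0.0005.

z = -3.2729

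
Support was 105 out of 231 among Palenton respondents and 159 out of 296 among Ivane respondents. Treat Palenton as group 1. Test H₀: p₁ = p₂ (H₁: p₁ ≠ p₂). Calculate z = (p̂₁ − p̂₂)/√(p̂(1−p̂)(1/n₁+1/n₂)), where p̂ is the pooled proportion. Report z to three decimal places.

p̂₁ = 105/231 ≈ 0.45455, p̂₂ = 159/296 ≈ 0.53716.
Pooled p̂ = (105+159)/(231+296) = 264/527 = 0.50095.
SE = √(0.249999 × 0.00770738) = 0.04390.
z = (0.45455 − 0.53716)/0.04390 = -0.08261/0.04390 = -1.882.

z = -1.882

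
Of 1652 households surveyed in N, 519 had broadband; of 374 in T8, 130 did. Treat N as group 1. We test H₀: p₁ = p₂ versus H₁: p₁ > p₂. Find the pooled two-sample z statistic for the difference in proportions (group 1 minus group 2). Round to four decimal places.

p̂₁ = 519/1652 = 0.314165, p̂₂ = 130/374 = 0.347594.
Pooled p̂ = (519+130)/(1652+374) = 649/2026 = 0.320336.
SE = √(p̂(1−p̂)(1/n₁+1/n₂)) = √(0.320336·0.679664·0.00327912) = √(0.000713933) = 0.026720.
z = (0.314165 − 0.347594)/0.026720 = -0.033429/0.026720 = -1.2511.
p-value = P(Z > -1.251) ≈ 0.8946.

z = -1.2511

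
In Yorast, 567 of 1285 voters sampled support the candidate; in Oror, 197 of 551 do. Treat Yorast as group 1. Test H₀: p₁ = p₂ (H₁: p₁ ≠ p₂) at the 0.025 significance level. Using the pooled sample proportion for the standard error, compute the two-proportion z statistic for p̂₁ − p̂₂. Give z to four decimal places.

z = 3.3351

p̂₁ = 567/1285 ≈ 0.4412451, p̂₂ = 197/551 ≈ 0.3575318.
Pooled p̂ = (567+197)/(1285+551) = 764/1836 = 0.4161220.
SE = √(p̂(1−p̂)(1/n₁+1/n₂)) = √(0.4161220·0.5838780·0.00259309) = √(0.000630029) = 0.0251004.
z = (0.4412451 − 0.3575318)/0.0251004 = 0.0837133/0.0251004 = 3.3351.
Two-sided p-value ≈ 2·Φ(−3.335) = 0.0009; since p < α = 0.025, reject H₀.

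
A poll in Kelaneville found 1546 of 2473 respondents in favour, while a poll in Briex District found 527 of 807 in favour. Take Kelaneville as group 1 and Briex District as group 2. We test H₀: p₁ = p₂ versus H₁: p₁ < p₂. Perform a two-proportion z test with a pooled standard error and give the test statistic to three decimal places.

p̂₁ = 1546/2473 ≈ 0.625152, p̂₂ = 527/807 ≈ 0.653036.
Pooled p̂ = (1546+527)/(2473+807) = 2073/3280 = 0.632012.
SE = √(p̂(1−p̂)(1/n₁+1/n₂)) = √(0.632012·0.367988·0.00164352) = √(0.000382239) = 0.019551.
z = (0.625152 − 0.653036)/0.019551 = -0.027884/0.019551 = -1.426.
p-value = P(Z < -1.426) ≈ 0.0769.

z = -1.426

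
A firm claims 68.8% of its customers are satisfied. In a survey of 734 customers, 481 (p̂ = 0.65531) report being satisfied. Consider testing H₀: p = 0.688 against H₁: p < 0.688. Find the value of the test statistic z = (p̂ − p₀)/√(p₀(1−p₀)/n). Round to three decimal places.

p̂ = 481/734 = 0.655313.
Under H₀, SE = √(0.688·0.312/734) = √(0.000292447) = 0.017101.
z = (0.655313 − 0.688)/0.017101 = -0.032687/0.017101 = -1.911.
p-value = P(Z < -1.911) ≈ 0.0280.

z = -1.911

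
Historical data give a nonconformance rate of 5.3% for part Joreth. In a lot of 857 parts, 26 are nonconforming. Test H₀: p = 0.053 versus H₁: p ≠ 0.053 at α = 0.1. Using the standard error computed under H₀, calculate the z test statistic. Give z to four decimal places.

z = -2.9612

p̂ = 26/857 ≈ 0.030338.
SE = √(p₀(1−p₀)/n) = √(0.050191/857) = 0.007653.
z = (0.030338 − 0.053)/0.007653 = -0.022662/0.007653 = -2.9612.
p-value = 2·P(Z > 2.961) ≈ 0.0031; since p < α = 0.1, reject H₀.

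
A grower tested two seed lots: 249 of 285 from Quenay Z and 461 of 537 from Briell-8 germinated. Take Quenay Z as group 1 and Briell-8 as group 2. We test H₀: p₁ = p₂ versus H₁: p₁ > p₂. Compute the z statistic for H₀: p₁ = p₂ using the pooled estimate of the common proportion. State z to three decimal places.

z = 0.605

p̂₁ = 249/285 ≈ 0.87368, p̂₂ = 461/537 ≈ 0.85847.
Pooled p̂ = (249+461)/(285+537) = 710/822 = 0.86375.
SE = √(p̂(1−p̂)(1/n₁+1/n₂)) = √(0.86375·0.13625·0.00537097) = √(0.000632099) = 0.02514.
z = (0.87368 − 0.85847)/0.02514 = 0.01521/0.02514 = 0.605.
p-value = P(Z > 0.605) ≈ 0.2726.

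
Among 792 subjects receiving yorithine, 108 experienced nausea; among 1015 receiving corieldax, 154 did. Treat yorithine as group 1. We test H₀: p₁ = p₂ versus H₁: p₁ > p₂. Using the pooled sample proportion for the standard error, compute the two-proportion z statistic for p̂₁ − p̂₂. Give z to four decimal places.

z = -0.9202

p̂₁ = 108/792 ≈ 0.1363636, p̂₂ = 154/1015 ≈ 0.1517241.
Pooled p̂ = (108+154)/(792+1015) = 262/1807 = 0.1449917.
SE = √(0.123969 × 0.00224785) = 0.0166932.
z = (0.1363636 − 0.1517241)/0.0166932 = -0.0153605/0.0166932 = -0.9202.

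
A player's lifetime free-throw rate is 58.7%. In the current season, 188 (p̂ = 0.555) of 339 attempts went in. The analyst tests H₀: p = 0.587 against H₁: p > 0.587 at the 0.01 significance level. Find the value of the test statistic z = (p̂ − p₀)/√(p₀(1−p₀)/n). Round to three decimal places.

p̂ = 188/339 = 0.55457.
Under H₀, SE = √(0.587·0.413/339) = √(0.000715136) = 0.02674.
z = (0.55457 − 0.587)/0.02674 = -0.03243/0.02674 = -1.213.
p-value = P(Z > -1.213) ≈ 0.8874; since p > α = 0.01, fail to reject H₀.

z = -1.213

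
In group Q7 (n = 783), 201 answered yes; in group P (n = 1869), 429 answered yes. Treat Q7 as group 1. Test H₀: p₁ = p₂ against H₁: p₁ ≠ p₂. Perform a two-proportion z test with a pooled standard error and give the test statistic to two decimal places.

p̂₁ = 201/783 ≈ 0.2567, p̂₂ = 429/1869 ≈ 0.2295.
Pooled p̂ = (201+429)/(783+1869) = 630/2652 = 0.2376.
SE = √(0.181123 × 0.00181218) = 0.0181.
z = (0.2567 − 0.2295)/0.0181 = 0.0272/0.0181 = 1.50.

z = 1.50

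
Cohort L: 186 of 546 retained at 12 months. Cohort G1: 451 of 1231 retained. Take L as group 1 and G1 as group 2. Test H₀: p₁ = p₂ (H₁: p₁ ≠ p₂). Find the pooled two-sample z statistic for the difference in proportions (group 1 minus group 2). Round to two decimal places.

z = -1.04

p̂₁ = 186/546 ≈ 0.3407, p̂₂ = 451/1231 ≈ 0.3664.
Pooled p̂ = (186+451)/(546+1231) = 637/1777 = 0.3585.
SE = √(0.229969 × 0.00264385) = 0.0247.
z = (0.3407 − 0.3664)/0.0247 = -0.0257/0.0247 = -1.04.
p-value = 2·P(Z > 1.043) ≈ 0.2971.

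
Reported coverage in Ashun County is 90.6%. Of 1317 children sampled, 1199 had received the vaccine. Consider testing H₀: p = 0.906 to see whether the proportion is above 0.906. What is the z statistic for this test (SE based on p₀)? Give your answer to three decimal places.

p̂ = 1199/1317 ≈ 0.91040.
Under H₀, SE = √(0.906·0.094/1317) = √(6.46651e-05) = 0.00804.
z = (0.91040 − 0.906)/0.00804 = 0.00440/0.00804 = 0.547.

z = 0.547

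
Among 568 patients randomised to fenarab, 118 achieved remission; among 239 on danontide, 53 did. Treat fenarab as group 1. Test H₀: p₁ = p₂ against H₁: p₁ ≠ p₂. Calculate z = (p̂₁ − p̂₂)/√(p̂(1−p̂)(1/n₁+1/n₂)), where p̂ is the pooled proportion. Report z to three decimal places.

z = -0.445

p̂₁ = 118/568 = 0.20775, p̂₂ = 53/239 = 0.22176.
Pooled p̂ = (118+53)/(568+239) = 171/807 = 0.21190.
SE = √(p̂(1−p̂)(1/n₁+1/n₂)) = √(0.21190·0.78810·0.00594466) = √(0.000992735) = 0.03151.
z = (0.20775 − 0.22176)/0.03151 = -0.01401/0.03151 = -0.445.
Two-sided p-value ≈ 2·Φ(−0.445) = 0.6566.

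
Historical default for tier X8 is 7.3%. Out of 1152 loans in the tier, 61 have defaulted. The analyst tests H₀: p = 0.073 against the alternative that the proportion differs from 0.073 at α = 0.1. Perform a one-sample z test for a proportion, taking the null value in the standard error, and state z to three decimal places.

z = -2.616

p̂ = 61/1152 ≈ 0.052951.
Under H₀, SE = √(0.073·0.927/1152) = √(5.87422e-05) = 0.007664.
z = (0.052951 − 0.073)/0.007664 = -0.020049/0.007664 = -2.616.
p-value = 2·P(Z > 2.616) ≈ 0.0089; since p < α = 0.1, reject H₀.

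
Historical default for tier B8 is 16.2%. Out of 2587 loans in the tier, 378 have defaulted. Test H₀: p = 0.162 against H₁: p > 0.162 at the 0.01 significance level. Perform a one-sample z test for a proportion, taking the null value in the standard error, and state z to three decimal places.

z = -2.193

p̂ = 378/2587 ≈ 0.14612.
SE = √(p₀(1−p₀)/n) = √(0.13576/2587) = 0.00724.
z = (0.14612 − 0.162)/0.00724 = -0.01588/0.00724 = -2.193.
p-value = P(Z > -2.193) ≈ 0.9858, so at α = 0.01 we fail to reject H₀.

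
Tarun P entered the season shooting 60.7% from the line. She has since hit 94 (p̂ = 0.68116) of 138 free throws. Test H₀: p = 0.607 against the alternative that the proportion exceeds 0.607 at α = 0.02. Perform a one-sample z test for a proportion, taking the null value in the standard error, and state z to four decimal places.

p̂ = 94/138 = 0.681159.
Standard error under H₀: √(0.607×0.393/138) = 0.041577.
z = (0.681159 − 0.607)/0.041577 = 0.074159/0.041577 = 1.7837.
p-value = P(Z > 1.784) ≈ 0.0372; since p > α = 0.02, fail to reject H₀.

z = 1.7837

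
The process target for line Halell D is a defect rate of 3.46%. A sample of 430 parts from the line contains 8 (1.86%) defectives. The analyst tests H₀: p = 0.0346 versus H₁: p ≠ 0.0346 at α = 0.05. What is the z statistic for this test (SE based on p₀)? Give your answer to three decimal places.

p̂ = 8/430 ≈ 0.018605.
Standard error under H₀: √(0.0346×0.9654/430) = 0.008814.
z = (0.018605 − 0.0346)/0.008814 = -0.015995/0.008814 = -1.815.
p-value = 2·P(Z > 1.815) ≈ 0.0695, so at α = 0.05 we fail to reject H₀.

z = -1.815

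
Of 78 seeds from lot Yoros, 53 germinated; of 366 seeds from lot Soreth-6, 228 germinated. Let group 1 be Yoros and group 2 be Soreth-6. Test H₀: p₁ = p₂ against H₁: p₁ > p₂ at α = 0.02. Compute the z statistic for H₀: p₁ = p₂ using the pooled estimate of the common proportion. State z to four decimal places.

p̂₁ = 53/78 ≈ 0.679487, p̂₂ = 228/366 ≈ 0.622951.
Pooled p̂ = (53+228)/(78+366) = 281/444 = 0.632883.
SE = √(p̂(1−p̂)(1/n₁+1/n₂)) = √(0.632883·0.367117·0.0155528) = √(0.00361356) = 0.060113.
z = (0.679487 − 0.622951)/0.060113 = 0.056536/0.060113 = 0.9405.
p-value = P(Z > 0.941) ≈ 0.1735. With α = 0.02, fail to reject H₀.

z = 0.9405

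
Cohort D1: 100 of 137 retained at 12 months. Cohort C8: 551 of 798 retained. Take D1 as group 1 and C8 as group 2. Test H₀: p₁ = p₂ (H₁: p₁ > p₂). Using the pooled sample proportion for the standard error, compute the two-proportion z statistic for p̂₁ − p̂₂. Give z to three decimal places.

p̂₁ = 100/137 = 0.72993, p̂₂ = 551/798 = 0.69048.
Pooled p̂ = (100+551)/(137+798) = 651/935 = 0.69626.
SE = √(p̂(1−p̂)(1/n₁+1/n₂)) = √(0.69626·0.30374·0.0085524) = √(0.00180869) = 0.04253.
z = (0.72993 − 0.69048)/0.04253 = 0.03945/0.04253 = 0.928.
p-value = P(Z > 0.928) ≈ 0.1768.

z = 0.928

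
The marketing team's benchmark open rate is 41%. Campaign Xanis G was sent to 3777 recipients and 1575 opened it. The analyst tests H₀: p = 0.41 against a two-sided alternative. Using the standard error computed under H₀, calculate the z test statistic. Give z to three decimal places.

p̂ = 1575/3777 ≈ 0.416998.
SE = √(p₀(1−p₀)/n) = √(0.2419/3777) = 0.008003.
z = (0.416998 − 0.41)/0.008003 = 0.006998/0.008003 = 0.874.
p-value = 2·P(Z > 0.874) ≈ 0.3819.

z = 0.874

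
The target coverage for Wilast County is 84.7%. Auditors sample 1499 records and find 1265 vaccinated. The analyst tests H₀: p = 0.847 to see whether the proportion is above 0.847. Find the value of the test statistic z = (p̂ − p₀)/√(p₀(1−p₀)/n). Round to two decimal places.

p̂ = 1265/1499 ≈ 0.8439.
Under H₀, SE = √(0.847·0.153/1499) = √(8.64516e-05) = 0.0093.
z = (0.8439 − 0.847)/0.0093 = -0.0031/0.0093 = -0.33.
p-value = P(Z > -0.334) ≈ 0.6308.

z = -0.33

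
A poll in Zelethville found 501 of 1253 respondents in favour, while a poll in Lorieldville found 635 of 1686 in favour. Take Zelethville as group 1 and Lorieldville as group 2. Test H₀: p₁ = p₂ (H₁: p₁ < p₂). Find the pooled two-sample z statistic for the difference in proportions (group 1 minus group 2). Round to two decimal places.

z = 1.28

p̂₁ = 501/1253 = 0.39984, p̂₂ = 635/1686 = 0.37663.
Pooled p̂ = (501+635)/(1253+1686) = 1136/2939 = 0.38653.
SE = √(0.237124 × 0.0013912) = 0.01816.
z = (0.39984 − 0.37663)/0.01816 = 0.02321/0.01816 = 1.28.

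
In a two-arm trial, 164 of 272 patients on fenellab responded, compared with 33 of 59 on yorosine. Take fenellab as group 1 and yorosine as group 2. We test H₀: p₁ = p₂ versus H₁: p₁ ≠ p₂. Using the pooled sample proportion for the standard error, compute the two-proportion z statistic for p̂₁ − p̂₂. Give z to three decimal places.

z = 0.619

p̂₁ = 164/272 = 0.60294, p̂₂ = 33/59 = 0.55932.
Pooled p̂ = (164+33)/(272+59) = 197/331 = 0.59517.
SE = √(0.240943 × 0.0206256) = 0.07050.
z = (0.60294 − 0.55932)/0.07050 = 0.04362/0.07050 = 0.619.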